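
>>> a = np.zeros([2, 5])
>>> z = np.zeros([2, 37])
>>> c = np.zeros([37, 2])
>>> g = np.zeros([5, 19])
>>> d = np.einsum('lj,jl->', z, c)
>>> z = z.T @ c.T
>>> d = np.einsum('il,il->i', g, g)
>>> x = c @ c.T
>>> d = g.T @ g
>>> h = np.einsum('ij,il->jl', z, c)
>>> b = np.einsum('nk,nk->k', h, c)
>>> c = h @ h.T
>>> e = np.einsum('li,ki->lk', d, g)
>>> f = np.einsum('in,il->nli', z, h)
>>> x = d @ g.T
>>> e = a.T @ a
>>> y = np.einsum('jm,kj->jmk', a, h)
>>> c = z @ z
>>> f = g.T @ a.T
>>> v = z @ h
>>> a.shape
(2, 5)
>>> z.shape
(37, 37)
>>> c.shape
(37, 37)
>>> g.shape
(5, 19)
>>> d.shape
(19, 19)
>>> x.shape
(19, 5)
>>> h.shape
(37, 2)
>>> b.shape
(2,)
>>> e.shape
(5, 5)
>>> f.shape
(19, 2)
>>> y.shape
(2, 5, 37)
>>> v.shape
(37, 2)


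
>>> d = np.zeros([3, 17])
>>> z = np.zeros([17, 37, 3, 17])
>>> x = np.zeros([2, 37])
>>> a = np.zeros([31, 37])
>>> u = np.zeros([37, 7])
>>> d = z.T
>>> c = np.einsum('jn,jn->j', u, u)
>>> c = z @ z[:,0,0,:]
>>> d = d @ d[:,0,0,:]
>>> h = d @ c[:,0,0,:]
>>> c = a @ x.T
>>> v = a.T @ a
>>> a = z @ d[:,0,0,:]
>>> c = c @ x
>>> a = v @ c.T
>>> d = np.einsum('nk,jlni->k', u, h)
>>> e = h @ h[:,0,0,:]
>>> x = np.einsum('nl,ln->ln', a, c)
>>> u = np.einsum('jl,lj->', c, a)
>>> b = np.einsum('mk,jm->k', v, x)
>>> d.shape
(7,)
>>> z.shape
(17, 37, 3, 17)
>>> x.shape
(31, 37)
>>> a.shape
(37, 31)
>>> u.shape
()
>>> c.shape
(31, 37)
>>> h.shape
(17, 3, 37, 17)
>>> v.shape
(37, 37)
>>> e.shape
(17, 3, 37, 17)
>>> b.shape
(37,)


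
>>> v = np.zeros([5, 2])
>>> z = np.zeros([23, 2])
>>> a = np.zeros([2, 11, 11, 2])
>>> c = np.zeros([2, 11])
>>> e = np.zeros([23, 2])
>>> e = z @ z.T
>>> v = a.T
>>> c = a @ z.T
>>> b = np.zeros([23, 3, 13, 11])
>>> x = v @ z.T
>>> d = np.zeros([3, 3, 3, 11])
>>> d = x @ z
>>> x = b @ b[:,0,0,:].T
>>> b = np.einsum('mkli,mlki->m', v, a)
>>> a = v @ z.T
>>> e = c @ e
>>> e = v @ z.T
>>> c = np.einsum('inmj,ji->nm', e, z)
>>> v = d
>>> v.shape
(2, 11, 11, 2)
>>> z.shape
(23, 2)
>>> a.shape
(2, 11, 11, 23)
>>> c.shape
(11, 11)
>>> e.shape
(2, 11, 11, 23)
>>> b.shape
(2,)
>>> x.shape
(23, 3, 13, 23)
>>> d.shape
(2, 11, 11, 2)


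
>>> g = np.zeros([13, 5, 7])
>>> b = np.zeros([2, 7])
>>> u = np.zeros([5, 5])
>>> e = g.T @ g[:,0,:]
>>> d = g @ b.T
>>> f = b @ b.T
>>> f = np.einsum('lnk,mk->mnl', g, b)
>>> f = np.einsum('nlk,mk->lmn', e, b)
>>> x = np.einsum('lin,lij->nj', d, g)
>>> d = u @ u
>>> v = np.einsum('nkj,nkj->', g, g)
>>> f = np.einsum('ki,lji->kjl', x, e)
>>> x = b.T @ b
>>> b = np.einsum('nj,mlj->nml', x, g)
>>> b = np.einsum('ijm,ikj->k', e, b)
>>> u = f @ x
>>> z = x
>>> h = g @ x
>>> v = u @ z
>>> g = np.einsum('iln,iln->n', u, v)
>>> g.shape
(7,)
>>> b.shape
(13,)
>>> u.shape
(2, 5, 7)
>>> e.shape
(7, 5, 7)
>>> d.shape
(5, 5)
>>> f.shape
(2, 5, 7)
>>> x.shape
(7, 7)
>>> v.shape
(2, 5, 7)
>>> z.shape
(7, 7)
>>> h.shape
(13, 5, 7)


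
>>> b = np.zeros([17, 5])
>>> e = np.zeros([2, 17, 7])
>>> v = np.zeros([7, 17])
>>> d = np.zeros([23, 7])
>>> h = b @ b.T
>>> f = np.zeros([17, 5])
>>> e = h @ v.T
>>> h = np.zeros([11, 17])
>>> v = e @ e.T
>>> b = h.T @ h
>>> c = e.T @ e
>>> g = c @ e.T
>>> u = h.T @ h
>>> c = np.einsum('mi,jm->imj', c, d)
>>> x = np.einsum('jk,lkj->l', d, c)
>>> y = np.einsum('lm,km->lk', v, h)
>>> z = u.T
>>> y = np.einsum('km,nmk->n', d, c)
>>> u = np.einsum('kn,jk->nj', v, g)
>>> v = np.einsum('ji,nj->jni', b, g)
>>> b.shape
(17, 17)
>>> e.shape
(17, 7)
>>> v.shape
(17, 7, 17)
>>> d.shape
(23, 7)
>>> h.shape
(11, 17)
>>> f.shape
(17, 5)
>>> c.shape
(7, 7, 23)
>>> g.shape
(7, 17)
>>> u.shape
(17, 7)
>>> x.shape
(7,)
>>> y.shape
(7,)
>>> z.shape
(17, 17)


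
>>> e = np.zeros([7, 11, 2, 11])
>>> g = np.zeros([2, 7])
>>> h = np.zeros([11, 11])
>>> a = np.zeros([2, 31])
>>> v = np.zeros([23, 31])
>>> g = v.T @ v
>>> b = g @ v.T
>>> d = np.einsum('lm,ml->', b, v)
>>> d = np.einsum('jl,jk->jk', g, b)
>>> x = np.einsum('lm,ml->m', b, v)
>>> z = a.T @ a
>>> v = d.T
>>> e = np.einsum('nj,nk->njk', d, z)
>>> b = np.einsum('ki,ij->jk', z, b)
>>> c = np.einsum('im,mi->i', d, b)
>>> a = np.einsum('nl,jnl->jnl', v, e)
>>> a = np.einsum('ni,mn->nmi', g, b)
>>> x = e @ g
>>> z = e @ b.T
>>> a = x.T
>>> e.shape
(31, 23, 31)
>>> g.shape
(31, 31)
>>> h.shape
(11, 11)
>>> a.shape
(31, 23, 31)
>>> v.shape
(23, 31)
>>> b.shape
(23, 31)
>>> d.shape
(31, 23)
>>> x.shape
(31, 23, 31)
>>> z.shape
(31, 23, 23)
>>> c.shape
(31,)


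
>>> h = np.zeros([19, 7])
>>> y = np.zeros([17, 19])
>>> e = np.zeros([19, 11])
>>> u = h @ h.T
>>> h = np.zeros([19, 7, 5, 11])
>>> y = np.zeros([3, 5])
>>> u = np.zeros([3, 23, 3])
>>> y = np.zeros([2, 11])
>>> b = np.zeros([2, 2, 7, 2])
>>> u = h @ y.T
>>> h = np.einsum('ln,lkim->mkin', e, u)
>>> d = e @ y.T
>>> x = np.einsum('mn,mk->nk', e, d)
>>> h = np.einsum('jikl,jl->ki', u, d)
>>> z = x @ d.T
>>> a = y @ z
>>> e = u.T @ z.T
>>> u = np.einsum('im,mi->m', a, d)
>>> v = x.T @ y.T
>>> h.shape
(5, 7)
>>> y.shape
(2, 11)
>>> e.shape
(2, 5, 7, 11)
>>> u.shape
(19,)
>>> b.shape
(2, 2, 7, 2)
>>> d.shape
(19, 2)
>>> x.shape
(11, 2)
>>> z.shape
(11, 19)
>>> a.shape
(2, 19)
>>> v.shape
(2, 2)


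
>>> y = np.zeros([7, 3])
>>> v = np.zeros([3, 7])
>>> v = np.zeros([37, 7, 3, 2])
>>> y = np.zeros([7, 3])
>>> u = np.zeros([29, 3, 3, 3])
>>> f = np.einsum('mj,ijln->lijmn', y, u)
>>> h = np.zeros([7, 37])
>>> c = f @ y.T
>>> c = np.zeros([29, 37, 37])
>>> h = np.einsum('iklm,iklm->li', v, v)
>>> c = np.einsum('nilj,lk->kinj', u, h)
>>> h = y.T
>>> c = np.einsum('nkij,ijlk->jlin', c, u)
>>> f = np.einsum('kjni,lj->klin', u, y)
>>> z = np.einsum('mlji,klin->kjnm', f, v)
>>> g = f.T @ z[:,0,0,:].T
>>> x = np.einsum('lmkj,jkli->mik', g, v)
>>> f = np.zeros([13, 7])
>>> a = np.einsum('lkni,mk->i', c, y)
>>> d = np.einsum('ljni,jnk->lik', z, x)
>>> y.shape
(7, 3)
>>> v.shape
(37, 7, 3, 2)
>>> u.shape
(29, 3, 3, 3)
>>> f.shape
(13, 7)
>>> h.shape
(3, 7)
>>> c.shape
(3, 3, 29, 37)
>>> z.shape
(37, 3, 2, 29)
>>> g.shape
(3, 3, 7, 37)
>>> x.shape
(3, 2, 7)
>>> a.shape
(37,)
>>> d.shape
(37, 29, 7)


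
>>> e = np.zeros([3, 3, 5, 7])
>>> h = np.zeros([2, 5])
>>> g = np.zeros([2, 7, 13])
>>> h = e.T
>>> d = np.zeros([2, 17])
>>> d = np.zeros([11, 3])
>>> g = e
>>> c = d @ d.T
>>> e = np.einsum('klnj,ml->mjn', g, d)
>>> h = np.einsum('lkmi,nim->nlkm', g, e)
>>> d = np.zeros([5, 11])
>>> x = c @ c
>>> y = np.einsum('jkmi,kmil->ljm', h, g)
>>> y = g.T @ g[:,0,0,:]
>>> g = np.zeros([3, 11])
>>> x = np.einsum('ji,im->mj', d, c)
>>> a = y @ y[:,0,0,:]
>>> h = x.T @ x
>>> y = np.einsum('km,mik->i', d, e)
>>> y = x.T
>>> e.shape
(11, 7, 5)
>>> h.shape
(5, 5)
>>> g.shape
(3, 11)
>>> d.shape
(5, 11)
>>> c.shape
(11, 11)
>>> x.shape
(11, 5)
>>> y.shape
(5, 11)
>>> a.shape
(7, 5, 3, 7)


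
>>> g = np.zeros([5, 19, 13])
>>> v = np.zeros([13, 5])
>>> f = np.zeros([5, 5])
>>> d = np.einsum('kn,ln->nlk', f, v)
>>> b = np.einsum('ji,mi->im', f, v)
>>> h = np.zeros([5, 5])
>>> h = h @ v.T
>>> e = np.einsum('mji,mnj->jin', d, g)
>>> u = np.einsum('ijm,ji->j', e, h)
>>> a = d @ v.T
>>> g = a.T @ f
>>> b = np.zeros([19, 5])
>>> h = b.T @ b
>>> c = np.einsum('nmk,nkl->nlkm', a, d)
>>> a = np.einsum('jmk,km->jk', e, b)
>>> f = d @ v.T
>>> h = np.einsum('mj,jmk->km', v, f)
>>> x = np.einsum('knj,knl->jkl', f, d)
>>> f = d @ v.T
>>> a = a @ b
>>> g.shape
(13, 13, 5)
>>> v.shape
(13, 5)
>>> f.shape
(5, 13, 13)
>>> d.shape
(5, 13, 5)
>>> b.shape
(19, 5)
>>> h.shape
(13, 13)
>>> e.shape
(13, 5, 19)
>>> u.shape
(5,)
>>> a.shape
(13, 5)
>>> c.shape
(5, 5, 13, 13)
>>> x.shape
(13, 5, 5)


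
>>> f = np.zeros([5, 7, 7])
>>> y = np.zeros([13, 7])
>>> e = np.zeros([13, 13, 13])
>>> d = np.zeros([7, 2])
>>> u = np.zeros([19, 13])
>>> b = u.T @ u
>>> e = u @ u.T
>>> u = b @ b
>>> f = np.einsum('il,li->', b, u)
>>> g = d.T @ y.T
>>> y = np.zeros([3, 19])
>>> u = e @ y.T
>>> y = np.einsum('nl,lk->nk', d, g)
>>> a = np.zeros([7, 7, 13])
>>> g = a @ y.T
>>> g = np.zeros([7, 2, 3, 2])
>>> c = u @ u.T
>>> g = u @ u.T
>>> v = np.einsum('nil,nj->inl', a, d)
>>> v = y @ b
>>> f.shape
()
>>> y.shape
(7, 13)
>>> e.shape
(19, 19)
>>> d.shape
(7, 2)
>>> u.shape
(19, 3)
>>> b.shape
(13, 13)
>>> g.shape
(19, 19)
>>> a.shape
(7, 7, 13)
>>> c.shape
(19, 19)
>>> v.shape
(7, 13)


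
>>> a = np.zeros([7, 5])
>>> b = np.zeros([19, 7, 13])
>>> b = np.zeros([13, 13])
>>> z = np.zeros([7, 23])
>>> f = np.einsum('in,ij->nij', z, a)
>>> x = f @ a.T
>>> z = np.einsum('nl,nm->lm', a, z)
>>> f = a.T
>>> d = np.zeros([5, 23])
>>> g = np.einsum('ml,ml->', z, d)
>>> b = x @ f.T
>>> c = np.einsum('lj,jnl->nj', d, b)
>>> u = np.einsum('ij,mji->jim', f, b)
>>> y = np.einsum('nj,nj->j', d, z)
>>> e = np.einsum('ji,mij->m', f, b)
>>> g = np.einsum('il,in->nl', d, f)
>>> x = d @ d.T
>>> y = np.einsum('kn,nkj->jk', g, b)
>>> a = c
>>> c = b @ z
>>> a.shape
(7, 23)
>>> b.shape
(23, 7, 5)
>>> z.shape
(5, 23)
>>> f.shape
(5, 7)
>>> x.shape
(5, 5)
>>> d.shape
(5, 23)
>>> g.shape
(7, 23)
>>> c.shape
(23, 7, 23)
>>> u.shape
(7, 5, 23)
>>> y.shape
(5, 7)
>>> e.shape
(23,)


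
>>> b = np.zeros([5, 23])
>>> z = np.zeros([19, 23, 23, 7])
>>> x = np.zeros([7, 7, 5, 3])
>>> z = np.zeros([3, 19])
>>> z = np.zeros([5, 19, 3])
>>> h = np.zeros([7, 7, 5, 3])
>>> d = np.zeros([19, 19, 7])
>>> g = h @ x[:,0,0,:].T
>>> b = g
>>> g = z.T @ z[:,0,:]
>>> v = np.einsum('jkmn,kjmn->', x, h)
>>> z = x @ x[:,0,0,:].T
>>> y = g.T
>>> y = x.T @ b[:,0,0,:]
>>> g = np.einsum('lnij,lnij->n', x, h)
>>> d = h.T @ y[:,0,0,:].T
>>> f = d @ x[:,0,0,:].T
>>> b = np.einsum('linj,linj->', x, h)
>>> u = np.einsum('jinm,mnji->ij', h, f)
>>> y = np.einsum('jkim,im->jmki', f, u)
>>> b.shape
()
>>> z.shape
(7, 7, 5, 7)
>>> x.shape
(7, 7, 5, 3)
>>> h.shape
(7, 7, 5, 3)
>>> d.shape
(3, 5, 7, 3)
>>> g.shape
(7,)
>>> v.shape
()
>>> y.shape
(3, 7, 5, 7)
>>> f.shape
(3, 5, 7, 7)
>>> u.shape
(7, 7)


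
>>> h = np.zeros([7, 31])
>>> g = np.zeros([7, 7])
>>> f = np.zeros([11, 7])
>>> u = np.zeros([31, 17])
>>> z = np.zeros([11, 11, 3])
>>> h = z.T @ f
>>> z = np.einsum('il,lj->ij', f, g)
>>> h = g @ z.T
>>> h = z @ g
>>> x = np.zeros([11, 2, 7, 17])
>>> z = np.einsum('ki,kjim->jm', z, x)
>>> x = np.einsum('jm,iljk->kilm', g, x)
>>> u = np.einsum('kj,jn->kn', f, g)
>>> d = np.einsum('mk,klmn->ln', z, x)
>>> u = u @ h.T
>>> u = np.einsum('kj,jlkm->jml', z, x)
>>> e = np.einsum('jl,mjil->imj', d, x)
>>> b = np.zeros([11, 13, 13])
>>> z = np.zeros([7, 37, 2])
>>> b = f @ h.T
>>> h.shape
(11, 7)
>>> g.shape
(7, 7)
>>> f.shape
(11, 7)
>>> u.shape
(17, 7, 11)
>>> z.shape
(7, 37, 2)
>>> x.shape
(17, 11, 2, 7)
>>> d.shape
(11, 7)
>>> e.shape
(2, 17, 11)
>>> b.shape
(11, 11)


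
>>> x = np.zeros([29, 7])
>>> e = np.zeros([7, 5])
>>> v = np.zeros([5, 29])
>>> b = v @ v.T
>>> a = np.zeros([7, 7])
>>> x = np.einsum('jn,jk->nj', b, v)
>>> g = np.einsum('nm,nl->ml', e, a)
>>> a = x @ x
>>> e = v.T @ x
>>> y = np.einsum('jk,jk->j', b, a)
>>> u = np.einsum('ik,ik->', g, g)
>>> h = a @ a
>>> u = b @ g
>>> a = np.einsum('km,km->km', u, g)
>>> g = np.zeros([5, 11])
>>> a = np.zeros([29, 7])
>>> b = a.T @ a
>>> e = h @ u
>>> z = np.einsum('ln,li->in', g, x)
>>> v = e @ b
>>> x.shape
(5, 5)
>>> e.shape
(5, 7)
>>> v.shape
(5, 7)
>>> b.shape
(7, 7)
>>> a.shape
(29, 7)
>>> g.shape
(5, 11)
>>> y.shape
(5,)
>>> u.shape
(5, 7)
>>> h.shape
(5, 5)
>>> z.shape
(5, 11)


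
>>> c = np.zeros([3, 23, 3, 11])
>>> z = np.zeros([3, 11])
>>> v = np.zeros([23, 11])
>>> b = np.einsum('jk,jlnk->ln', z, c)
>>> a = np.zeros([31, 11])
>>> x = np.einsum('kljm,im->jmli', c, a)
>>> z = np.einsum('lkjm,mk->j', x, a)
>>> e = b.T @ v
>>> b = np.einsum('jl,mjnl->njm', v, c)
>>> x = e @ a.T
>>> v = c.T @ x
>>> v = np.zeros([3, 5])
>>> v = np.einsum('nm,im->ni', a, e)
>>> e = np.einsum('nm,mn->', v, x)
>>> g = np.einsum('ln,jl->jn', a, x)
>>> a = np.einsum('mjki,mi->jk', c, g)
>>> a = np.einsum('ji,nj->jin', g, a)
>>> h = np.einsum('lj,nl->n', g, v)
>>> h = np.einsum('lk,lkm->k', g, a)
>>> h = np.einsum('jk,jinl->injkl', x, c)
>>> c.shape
(3, 23, 3, 11)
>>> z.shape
(23,)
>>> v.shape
(31, 3)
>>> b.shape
(3, 23, 3)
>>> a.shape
(3, 11, 23)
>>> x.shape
(3, 31)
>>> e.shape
()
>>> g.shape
(3, 11)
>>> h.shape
(23, 3, 3, 31, 11)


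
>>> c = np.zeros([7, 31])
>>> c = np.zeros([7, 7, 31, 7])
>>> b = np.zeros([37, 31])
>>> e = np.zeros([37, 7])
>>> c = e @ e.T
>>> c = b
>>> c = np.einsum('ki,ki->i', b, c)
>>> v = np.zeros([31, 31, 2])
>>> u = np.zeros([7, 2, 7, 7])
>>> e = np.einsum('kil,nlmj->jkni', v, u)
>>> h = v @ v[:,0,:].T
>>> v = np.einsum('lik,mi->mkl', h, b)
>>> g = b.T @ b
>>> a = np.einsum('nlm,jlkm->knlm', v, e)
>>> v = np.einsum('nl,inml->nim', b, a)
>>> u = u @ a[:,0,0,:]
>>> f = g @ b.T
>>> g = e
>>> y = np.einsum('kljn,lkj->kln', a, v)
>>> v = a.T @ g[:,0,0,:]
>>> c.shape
(31,)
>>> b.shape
(37, 31)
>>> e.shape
(7, 31, 7, 31)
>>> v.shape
(31, 31, 37, 31)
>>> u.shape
(7, 2, 7, 31)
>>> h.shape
(31, 31, 31)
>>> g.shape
(7, 31, 7, 31)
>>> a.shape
(7, 37, 31, 31)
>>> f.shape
(31, 37)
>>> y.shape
(7, 37, 31)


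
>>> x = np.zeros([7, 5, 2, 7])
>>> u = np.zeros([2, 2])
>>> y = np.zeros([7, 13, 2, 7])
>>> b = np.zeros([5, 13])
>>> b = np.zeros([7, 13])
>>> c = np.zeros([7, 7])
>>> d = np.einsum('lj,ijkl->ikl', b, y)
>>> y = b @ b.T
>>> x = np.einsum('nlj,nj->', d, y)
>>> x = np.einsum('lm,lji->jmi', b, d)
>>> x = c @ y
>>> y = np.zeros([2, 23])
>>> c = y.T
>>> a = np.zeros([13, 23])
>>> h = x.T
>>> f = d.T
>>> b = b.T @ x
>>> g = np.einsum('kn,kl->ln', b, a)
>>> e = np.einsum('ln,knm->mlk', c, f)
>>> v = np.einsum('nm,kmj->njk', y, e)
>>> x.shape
(7, 7)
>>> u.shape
(2, 2)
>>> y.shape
(2, 23)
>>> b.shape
(13, 7)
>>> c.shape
(23, 2)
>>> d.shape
(7, 2, 7)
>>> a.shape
(13, 23)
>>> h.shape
(7, 7)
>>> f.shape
(7, 2, 7)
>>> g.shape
(23, 7)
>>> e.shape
(7, 23, 7)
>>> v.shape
(2, 7, 7)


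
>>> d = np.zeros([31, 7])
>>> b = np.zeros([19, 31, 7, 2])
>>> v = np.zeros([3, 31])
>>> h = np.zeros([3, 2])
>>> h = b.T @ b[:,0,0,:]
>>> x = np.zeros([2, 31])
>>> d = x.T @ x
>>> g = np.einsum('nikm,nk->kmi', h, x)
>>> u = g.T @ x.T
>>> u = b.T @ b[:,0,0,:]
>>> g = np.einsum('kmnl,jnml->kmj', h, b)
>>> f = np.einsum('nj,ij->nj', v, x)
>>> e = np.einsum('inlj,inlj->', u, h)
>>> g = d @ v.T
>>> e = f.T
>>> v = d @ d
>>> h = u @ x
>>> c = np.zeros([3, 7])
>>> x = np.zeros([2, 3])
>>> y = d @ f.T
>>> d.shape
(31, 31)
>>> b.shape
(19, 31, 7, 2)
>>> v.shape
(31, 31)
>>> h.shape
(2, 7, 31, 31)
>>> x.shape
(2, 3)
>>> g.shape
(31, 3)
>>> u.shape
(2, 7, 31, 2)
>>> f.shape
(3, 31)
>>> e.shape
(31, 3)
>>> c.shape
(3, 7)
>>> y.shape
(31, 3)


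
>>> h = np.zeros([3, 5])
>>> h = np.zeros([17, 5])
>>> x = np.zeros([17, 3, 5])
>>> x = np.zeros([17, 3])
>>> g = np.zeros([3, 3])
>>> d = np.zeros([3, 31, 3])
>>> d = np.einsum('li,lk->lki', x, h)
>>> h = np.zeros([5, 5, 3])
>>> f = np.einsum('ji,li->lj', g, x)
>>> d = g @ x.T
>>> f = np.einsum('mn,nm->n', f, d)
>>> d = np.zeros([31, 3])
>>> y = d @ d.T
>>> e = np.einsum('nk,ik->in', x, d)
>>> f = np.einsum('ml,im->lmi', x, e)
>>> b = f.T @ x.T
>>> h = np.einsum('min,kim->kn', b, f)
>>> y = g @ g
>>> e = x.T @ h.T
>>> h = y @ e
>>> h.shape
(3, 3)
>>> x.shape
(17, 3)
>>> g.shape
(3, 3)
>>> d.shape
(31, 3)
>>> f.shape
(3, 17, 31)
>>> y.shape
(3, 3)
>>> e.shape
(3, 3)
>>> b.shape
(31, 17, 17)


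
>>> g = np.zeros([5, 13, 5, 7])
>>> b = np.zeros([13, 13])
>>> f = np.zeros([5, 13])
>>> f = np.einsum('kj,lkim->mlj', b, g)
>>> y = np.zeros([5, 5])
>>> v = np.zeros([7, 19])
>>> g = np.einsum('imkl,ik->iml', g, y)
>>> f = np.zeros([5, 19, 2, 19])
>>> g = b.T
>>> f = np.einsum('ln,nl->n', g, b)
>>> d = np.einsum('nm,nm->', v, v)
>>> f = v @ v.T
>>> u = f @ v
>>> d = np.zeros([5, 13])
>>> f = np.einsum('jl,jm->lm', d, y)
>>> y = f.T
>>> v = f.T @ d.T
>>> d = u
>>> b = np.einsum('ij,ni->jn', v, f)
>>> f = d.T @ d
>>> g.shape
(13, 13)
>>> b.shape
(5, 13)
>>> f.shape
(19, 19)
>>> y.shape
(5, 13)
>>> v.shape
(5, 5)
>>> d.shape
(7, 19)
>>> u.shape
(7, 19)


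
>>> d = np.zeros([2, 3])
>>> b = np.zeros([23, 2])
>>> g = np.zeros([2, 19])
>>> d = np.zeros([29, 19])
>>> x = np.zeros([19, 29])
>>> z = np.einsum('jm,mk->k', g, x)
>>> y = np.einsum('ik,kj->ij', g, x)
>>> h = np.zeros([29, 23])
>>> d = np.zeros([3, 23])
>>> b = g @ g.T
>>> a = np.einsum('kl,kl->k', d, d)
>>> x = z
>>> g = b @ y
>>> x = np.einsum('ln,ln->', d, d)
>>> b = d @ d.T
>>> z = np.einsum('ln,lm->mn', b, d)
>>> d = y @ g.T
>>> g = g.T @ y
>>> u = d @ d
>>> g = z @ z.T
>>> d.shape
(2, 2)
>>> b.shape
(3, 3)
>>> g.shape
(23, 23)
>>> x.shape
()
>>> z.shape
(23, 3)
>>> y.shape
(2, 29)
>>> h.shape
(29, 23)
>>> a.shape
(3,)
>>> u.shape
(2, 2)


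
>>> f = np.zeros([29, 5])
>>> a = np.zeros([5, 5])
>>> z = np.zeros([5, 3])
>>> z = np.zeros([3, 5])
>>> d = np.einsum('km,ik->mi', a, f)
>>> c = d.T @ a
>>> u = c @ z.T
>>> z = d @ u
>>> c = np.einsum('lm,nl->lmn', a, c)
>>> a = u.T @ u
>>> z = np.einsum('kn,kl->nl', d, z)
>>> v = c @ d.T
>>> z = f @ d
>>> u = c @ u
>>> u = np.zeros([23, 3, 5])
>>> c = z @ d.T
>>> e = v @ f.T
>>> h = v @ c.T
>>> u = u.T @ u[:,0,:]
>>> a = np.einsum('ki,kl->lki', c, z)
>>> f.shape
(29, 5)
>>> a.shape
(29, 29, 5)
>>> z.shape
(29, 29)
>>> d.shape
(5, 29)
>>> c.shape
(29, 5)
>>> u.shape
(5, 3, 5)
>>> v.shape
(5, 5, 5)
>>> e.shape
(5, 5, 29)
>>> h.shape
(5, 5, 29)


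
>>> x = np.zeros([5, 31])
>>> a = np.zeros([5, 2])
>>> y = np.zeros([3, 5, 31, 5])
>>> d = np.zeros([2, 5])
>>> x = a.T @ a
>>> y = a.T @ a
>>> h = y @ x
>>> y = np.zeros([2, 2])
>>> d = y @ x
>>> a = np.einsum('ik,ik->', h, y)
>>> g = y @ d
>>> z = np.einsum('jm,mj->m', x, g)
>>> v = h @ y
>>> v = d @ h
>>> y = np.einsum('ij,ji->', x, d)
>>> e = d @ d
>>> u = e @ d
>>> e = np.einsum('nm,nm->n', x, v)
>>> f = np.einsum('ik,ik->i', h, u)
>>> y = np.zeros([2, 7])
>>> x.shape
(2, 2)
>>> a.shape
()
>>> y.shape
(2, 7)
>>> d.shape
(2, 2)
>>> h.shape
(2, 2)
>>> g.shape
(2, 2)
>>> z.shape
(2,)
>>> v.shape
(2, 2)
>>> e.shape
(2,)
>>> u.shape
(2, 2)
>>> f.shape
(2,)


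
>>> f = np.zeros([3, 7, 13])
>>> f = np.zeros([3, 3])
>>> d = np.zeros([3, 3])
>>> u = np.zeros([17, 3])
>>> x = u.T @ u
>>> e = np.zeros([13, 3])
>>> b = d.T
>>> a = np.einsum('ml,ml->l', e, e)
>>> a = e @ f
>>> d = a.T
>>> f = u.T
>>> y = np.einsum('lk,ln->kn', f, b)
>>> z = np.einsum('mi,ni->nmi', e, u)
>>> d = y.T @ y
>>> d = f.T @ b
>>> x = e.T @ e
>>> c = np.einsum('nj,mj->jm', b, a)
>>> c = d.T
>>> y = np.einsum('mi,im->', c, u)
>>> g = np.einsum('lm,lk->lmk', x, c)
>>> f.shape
(3, 17)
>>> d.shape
(17, 3)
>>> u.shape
(17, 3)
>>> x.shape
(3, 3)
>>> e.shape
(13, 3)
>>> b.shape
(3, 3)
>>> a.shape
(13, 3)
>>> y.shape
()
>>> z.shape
(17, 13, 3)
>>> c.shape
(3, 17)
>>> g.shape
(3, 3, 17)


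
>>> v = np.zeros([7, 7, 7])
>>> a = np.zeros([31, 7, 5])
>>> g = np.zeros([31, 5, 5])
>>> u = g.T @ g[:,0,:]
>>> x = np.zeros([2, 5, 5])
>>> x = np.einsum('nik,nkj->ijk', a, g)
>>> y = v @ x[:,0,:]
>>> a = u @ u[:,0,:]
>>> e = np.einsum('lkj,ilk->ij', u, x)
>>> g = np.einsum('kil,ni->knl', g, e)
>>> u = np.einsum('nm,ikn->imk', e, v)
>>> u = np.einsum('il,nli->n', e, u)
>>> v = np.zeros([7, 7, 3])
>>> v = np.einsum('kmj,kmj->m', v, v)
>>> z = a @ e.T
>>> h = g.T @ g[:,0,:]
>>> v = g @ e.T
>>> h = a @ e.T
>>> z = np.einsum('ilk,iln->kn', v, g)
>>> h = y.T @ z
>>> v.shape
(31, 7, 7)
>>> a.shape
(5, 5, 5)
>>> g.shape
(31, 7, 5)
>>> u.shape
(7,)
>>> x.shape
(7, 5, 5)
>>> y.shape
(7, 7, 5)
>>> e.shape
(7, 5)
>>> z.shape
(7, 5)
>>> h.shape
(5, 7, 5)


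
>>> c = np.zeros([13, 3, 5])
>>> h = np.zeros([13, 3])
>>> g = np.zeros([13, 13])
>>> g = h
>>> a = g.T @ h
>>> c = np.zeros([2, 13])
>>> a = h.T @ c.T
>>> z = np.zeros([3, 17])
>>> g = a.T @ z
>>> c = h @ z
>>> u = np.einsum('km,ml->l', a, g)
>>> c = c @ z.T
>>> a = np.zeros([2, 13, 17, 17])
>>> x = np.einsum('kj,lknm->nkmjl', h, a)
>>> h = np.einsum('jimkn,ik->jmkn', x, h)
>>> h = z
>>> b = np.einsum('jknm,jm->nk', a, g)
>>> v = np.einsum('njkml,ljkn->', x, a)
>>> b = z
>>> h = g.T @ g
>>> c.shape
(13, 3)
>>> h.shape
(17, 17)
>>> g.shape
(2, 17)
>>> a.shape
(2, 13, 17, 17)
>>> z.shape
(3, 17)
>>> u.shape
(17,)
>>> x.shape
(17, 13, 17, 3, 2)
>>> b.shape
(3, 17)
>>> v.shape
()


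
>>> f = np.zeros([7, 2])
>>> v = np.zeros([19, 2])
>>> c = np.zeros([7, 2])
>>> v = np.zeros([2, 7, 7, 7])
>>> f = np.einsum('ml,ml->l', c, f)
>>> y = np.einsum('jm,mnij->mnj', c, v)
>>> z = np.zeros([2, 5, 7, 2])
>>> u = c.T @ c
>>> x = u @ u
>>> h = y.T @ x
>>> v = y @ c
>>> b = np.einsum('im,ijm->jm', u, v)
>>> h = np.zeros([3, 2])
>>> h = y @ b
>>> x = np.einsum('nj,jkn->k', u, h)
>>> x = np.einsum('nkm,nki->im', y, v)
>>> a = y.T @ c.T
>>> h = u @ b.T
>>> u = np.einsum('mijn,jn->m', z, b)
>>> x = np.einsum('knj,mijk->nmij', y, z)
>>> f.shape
(2,)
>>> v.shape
(2, 7, 2)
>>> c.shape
(7, 2)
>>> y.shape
(2, 7, 7)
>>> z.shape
(2, 5, 7, 2)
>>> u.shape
(2,)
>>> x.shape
(7, 2, 5, 7)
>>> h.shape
(2, 7)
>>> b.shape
(7, 2)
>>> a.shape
(7, 7, 7)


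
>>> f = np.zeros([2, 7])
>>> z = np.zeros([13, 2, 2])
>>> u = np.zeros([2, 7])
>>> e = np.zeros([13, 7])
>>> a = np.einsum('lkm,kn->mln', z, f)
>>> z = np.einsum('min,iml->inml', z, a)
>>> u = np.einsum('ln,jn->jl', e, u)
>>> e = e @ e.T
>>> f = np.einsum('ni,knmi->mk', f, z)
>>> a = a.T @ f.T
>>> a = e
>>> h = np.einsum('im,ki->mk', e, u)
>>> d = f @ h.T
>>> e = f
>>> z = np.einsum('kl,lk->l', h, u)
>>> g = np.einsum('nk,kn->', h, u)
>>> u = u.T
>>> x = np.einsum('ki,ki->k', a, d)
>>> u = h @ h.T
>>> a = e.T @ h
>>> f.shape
(13, 2)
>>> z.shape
(2,)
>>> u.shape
(13, 13)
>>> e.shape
(13, 2)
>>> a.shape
(2, 2)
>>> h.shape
(13, 2)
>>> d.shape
(13, 13)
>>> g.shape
()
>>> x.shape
(13,)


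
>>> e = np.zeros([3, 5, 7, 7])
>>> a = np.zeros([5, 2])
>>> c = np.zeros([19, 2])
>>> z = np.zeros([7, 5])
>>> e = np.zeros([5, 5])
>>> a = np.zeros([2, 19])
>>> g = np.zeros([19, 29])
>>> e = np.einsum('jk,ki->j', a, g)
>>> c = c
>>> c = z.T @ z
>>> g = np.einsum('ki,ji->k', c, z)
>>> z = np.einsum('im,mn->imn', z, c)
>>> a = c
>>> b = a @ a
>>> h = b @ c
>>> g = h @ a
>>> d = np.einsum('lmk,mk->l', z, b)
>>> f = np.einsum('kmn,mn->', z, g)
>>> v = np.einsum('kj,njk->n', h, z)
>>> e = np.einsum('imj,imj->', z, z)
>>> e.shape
()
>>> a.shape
(5, 5)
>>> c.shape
(5, 5)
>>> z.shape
(7, 5, 5)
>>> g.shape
(5, 5)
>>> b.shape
(5, 5)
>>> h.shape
(5, 5)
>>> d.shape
(7,)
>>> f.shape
()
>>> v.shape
(7,)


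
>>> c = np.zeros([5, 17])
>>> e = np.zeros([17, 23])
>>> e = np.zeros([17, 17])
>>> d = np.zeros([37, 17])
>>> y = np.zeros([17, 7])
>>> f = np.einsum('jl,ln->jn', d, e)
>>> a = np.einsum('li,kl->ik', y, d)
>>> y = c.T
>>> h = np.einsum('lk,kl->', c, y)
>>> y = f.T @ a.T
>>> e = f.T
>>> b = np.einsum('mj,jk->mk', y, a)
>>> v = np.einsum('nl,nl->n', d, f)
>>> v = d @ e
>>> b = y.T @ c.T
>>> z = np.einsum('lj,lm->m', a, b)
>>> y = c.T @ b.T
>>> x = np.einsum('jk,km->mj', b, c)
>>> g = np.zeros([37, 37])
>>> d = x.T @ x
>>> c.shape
(5, 17)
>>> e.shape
(17, 37)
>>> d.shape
(7, 7)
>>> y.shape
(17, 7)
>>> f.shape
(37, 17)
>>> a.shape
(7, 37)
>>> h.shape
()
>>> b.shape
(7, 5)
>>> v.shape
(37, 37)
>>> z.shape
(5,)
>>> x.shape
(17, 7)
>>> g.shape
(37, 37)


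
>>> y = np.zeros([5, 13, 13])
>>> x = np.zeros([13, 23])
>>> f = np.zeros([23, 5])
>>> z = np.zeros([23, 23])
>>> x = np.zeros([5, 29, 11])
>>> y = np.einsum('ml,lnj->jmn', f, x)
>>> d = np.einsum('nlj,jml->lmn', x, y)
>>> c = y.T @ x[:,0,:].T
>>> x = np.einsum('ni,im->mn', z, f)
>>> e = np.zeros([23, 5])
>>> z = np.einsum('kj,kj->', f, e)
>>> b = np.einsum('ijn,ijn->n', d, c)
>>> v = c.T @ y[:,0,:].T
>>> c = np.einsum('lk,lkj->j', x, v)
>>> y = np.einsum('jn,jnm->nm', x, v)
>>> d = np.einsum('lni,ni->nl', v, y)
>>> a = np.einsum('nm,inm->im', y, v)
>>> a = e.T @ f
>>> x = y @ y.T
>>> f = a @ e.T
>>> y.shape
(23, 11)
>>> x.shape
(23, 23)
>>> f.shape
(5, 23)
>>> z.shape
()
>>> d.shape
(23, 5)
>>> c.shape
(11,)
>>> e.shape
(23, 5)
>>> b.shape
(5,)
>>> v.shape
(5, 23, 11)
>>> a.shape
(5, 5)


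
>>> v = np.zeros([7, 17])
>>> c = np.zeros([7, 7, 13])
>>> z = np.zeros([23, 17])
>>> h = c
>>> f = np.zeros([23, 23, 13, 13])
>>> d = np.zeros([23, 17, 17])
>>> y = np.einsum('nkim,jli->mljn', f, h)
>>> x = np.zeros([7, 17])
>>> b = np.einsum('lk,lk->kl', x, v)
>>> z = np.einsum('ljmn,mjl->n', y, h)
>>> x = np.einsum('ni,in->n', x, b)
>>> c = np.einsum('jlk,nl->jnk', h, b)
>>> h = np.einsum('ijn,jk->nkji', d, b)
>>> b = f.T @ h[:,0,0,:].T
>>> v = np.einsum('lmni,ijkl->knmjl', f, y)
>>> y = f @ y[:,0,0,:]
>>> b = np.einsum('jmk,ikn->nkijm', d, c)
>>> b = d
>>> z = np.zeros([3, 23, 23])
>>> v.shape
(7, 13, 23, 7, 23)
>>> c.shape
(7, 17, 13)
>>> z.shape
(3, 23, 23)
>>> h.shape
(17, 7, 17, 23)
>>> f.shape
(23, 23, 13, 13)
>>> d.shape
(23, 17, 17)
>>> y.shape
(23, 23, 13, 23)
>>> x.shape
(7,)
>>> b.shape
(23, 17, 17)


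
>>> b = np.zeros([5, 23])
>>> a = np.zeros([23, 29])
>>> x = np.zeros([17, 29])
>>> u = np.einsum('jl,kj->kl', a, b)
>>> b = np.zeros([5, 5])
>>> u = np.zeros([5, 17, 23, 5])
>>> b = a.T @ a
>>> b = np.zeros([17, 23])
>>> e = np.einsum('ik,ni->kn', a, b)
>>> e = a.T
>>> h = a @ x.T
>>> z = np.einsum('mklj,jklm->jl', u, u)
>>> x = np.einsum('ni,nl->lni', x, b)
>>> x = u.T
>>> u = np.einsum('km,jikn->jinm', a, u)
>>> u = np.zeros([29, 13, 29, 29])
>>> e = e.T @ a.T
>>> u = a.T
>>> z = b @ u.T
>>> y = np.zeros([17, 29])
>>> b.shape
(17, 23)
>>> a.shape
(23, 29)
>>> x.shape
(5, 23, 17, 5)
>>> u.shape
(29, 23)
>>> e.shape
(23, 23)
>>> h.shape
(23, 17)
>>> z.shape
(17, 29)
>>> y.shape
(17, 29)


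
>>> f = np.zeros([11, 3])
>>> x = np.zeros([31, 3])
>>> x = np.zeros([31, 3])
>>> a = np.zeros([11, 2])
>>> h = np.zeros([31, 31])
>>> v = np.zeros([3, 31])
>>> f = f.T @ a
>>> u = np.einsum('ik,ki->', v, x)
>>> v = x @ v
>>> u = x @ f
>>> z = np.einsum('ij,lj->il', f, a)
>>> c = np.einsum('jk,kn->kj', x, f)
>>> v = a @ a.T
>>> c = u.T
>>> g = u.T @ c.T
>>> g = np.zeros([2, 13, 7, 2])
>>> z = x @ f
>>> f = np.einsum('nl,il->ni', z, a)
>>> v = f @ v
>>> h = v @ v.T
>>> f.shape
(31, 11)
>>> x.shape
(31, 3)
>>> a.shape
(11, 2)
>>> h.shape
(31, 31)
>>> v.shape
(31, 11)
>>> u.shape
(31, 2)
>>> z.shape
(31, 2)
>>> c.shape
(2, 31)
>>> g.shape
(2, 13, 7, 2)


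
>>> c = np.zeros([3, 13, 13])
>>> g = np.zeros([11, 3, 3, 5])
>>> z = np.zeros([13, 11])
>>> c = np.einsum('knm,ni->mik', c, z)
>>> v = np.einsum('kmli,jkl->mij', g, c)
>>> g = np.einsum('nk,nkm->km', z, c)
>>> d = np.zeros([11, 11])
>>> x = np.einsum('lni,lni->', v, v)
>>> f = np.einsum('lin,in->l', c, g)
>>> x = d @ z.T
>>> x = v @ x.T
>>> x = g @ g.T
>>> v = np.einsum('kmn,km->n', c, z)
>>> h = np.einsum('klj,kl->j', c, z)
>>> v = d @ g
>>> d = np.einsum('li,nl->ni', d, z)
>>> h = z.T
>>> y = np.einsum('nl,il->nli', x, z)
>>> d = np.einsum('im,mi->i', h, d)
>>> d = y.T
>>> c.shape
(13, 11, 3)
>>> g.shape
(11, 3)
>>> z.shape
(13, 11)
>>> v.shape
(11, 3)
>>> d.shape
(13, 11, 11)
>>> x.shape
(11, 11)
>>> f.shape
(13,)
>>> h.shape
(11, 13)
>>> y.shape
(11, 11, 13)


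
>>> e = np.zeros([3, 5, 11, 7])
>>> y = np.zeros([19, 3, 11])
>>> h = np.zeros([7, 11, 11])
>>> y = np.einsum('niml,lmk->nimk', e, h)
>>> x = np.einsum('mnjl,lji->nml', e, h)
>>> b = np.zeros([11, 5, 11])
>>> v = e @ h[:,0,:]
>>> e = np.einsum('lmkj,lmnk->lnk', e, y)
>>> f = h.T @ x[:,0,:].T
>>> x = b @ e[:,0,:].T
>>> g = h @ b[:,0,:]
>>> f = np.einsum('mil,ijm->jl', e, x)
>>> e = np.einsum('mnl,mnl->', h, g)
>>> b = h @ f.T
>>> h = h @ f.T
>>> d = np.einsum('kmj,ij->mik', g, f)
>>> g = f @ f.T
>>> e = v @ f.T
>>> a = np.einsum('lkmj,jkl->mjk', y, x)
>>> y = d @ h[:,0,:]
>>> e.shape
(3, 5, 11, 5)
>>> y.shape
(11, 5, 5)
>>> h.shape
(7, 11, 5)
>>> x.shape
(11, 5, 3)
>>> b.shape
(7, 11, 5)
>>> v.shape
(3, 5, 11, 11)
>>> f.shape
(5, 11)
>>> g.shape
(5, 5)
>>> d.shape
(11, 5, 7)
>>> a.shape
(11, 11, 5)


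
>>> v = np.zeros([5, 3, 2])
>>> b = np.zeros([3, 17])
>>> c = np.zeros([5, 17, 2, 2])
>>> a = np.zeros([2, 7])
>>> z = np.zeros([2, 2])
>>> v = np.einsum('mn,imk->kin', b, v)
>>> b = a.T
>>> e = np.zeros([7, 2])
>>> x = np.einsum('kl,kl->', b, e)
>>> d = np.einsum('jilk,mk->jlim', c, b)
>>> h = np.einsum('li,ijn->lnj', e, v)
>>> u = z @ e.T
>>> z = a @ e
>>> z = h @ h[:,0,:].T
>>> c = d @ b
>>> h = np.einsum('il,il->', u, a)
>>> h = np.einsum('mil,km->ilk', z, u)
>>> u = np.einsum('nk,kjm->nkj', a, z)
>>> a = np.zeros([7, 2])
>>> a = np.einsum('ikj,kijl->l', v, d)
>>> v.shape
(2, 5, 17)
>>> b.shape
(7, 2)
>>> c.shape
(5, 2, 17, 2)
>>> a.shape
(7,)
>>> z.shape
(7, 17, 7)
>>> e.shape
(7, 2)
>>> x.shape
()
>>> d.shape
(5, 2, 17, 7)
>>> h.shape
(17, 7, 2)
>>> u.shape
(2, 7, 17)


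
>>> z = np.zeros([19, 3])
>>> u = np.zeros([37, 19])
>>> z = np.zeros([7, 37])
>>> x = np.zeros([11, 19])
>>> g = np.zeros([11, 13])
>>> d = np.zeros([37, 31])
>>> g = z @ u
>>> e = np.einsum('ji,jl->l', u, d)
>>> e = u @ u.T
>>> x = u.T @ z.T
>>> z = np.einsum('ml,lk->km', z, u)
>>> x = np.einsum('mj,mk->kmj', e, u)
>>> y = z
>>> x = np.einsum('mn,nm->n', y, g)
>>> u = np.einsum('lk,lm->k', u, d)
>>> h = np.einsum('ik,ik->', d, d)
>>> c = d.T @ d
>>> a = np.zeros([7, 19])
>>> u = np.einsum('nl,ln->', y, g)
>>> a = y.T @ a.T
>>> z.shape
(19, 7)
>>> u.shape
()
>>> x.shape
(7,)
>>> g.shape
(7, 19)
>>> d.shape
(37, 31)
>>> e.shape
(37, 37)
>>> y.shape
(19, 7)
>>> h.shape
()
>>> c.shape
(31, 31)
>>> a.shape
(7, 7)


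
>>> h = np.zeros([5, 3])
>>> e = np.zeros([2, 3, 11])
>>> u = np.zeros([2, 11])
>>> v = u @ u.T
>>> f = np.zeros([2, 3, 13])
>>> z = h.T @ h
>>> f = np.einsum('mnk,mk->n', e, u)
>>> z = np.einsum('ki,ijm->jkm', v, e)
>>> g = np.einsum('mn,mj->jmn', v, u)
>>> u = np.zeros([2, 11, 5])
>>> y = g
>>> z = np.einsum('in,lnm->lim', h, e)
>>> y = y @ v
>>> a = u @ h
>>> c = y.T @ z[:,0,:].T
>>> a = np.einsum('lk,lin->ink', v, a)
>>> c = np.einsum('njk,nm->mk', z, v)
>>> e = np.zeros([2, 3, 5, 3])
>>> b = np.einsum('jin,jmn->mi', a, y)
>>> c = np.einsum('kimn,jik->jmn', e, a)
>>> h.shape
(5, 3)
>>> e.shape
(2, 3, 5, 3)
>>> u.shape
(2, 11, 5)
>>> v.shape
(2, 2)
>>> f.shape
(3,)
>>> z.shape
(2, 5, 11)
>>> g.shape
(11, 2, 2)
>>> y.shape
(11, 2, 2)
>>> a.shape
(11, 3, 2)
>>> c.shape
(11, 5, 3)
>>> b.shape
(2, 3)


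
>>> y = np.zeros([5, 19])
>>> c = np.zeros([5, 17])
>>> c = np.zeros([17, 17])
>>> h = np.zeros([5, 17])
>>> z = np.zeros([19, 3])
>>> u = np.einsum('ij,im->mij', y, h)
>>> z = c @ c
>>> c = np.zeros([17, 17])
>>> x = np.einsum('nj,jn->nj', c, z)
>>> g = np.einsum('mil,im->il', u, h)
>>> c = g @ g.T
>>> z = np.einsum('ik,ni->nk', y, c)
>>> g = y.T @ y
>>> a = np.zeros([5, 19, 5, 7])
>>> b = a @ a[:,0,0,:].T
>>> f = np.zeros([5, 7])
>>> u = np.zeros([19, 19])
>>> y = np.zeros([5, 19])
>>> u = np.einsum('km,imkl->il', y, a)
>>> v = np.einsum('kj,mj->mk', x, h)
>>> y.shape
(5, 19)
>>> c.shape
(5, 5)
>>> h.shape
(5, 17)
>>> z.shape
(5, 19)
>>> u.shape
(5, 7)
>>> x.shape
(17, 17)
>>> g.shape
(19, 19)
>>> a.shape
(5, 19, 5, 7)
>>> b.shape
(5, 19, 5, 5)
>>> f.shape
(5, 7)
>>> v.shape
(5, 17)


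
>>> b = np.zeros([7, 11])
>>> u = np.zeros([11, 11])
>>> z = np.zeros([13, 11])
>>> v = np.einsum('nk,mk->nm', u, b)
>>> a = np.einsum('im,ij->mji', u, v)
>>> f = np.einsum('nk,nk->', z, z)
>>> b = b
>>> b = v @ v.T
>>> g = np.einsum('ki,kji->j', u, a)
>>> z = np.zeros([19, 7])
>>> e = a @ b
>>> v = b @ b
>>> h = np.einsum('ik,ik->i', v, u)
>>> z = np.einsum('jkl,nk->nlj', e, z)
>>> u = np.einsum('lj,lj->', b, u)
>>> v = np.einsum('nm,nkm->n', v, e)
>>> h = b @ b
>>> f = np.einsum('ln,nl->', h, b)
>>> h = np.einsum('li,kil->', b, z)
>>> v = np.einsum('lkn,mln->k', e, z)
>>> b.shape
(11, 11)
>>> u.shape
()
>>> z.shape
(19, 11, 11)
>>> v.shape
(7,)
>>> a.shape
(11, 7, 11)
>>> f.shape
()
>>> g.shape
(7,)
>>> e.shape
(11, 7, 11)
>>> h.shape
()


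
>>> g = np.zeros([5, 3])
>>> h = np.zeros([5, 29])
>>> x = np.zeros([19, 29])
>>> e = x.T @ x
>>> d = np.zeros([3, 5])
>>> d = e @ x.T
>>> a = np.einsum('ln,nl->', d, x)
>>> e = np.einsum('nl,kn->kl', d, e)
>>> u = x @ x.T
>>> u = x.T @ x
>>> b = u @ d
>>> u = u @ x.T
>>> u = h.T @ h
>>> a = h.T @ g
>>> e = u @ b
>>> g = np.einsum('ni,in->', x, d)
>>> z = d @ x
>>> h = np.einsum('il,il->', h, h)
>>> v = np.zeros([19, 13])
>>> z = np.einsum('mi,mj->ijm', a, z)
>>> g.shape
()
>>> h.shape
()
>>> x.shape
(19, 29)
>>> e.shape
(29, 19)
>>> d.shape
(29, 19)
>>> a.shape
(29, 3)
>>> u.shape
(29, 29)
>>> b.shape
(29, 19)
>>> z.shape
(3, 29, 29)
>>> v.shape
(19, 13)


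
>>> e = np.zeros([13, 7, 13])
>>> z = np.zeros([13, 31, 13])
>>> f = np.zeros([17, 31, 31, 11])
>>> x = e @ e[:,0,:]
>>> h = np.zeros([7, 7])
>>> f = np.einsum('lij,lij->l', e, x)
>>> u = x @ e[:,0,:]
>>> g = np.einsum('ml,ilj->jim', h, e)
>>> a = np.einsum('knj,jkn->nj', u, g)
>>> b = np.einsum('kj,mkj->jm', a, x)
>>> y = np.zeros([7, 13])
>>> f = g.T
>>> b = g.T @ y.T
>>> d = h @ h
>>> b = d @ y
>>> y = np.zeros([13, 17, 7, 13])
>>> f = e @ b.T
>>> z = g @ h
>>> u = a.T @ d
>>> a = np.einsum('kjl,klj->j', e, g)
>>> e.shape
(13, 7, 13)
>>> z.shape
(13, 13, 7)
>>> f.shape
(13, 7, 7)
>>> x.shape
(13, 7, 13)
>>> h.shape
(7, 7)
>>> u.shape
(13, 7)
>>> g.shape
(13, 13, 7)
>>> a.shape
(7,)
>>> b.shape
(7, 13)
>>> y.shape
(13, 17, 7, 13)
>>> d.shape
(7, 7)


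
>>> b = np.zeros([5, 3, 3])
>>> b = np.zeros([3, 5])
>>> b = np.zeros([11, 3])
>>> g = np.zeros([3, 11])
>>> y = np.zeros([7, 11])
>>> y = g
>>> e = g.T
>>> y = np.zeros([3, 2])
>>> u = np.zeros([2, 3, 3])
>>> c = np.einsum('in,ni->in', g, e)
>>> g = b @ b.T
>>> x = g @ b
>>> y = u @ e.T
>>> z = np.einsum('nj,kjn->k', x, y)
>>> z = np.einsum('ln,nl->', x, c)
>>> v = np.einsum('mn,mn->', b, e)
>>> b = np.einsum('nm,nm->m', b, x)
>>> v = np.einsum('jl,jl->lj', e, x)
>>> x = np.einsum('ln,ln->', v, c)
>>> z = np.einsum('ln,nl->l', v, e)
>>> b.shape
(3,)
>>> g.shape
(11, 11)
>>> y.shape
(2, 3, 11)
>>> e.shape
(11, 3)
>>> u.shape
(2, 3, 3)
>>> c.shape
(3, 11)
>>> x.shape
()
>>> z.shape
(3,)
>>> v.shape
(3, 11)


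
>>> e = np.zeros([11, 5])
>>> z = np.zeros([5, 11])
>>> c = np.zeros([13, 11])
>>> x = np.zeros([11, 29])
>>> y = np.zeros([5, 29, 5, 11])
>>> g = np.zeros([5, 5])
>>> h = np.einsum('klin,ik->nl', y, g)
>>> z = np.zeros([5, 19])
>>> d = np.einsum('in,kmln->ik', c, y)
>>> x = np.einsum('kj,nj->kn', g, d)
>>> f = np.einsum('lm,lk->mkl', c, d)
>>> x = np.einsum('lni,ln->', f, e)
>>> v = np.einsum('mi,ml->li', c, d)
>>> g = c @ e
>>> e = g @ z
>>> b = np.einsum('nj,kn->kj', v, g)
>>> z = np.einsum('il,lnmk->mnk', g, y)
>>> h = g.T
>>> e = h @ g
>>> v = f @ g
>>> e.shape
(5, 5)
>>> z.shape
(5, 29, 11)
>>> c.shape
(13, 11)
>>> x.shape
()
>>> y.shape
(5, 29, 5, 11)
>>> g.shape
(13, 5)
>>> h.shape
(5, 13)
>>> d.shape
(13, 5)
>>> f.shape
(11, 5, 13)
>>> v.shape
(11, 5, 5)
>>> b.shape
(13, 11)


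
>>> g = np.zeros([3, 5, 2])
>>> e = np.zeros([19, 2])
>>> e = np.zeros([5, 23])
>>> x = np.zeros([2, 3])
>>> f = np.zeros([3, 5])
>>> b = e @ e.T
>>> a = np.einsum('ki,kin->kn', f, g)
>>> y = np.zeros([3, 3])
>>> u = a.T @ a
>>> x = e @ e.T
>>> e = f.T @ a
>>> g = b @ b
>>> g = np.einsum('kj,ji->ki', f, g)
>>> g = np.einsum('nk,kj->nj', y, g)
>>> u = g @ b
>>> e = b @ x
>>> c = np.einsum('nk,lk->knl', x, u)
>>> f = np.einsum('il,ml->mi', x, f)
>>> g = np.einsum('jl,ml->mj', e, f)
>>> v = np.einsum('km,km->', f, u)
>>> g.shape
(3, 5)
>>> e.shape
(5, 5)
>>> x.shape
(5, 5)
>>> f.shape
(3, 5)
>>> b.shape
(5, 5)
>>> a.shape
(3, 2)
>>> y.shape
(3, 3)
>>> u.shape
(3, 5)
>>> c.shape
(5, 5, 3)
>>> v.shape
()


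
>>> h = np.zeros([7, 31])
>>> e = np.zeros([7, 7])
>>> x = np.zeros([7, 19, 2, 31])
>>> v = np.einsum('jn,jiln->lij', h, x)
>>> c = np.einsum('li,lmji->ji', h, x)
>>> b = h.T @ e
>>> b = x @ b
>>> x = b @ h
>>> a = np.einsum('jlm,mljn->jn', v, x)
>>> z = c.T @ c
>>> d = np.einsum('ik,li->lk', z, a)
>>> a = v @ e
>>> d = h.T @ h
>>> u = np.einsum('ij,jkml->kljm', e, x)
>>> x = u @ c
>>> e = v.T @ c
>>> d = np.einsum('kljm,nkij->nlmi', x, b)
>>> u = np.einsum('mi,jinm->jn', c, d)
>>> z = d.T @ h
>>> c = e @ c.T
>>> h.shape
(7, 31)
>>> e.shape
(7, 19, 31)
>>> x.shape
(19, 31, 7, 31)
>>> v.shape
(2, 19, 7)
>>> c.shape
(7, 19, 2)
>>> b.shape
(7, 19, 2, 7)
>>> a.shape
(2, 19, 7)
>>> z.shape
(2, 31, 31, 31)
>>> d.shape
(7, 31, 31, 2)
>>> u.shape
(7, 31)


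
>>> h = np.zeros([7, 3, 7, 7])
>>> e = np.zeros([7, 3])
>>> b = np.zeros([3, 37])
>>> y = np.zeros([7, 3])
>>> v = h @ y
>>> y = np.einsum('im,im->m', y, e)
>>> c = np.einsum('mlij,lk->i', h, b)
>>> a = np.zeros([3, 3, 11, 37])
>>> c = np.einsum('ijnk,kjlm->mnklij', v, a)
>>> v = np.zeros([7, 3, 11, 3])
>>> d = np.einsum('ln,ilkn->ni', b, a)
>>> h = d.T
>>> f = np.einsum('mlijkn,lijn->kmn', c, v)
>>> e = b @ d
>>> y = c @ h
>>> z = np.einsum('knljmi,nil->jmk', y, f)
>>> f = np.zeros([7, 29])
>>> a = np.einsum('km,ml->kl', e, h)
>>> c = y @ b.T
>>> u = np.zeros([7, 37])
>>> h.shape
(3, 37)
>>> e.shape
(3, 3)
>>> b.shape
(3, 37)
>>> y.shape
(37, 7, 3, 11, 7, 37)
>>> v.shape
(7, 3, 11, 3)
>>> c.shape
(37, 7, 3, 11, 7, 3)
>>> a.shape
(3, 37)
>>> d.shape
(37, 3)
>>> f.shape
(7, 29)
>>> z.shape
(11, 7, 37)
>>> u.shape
(7, 37)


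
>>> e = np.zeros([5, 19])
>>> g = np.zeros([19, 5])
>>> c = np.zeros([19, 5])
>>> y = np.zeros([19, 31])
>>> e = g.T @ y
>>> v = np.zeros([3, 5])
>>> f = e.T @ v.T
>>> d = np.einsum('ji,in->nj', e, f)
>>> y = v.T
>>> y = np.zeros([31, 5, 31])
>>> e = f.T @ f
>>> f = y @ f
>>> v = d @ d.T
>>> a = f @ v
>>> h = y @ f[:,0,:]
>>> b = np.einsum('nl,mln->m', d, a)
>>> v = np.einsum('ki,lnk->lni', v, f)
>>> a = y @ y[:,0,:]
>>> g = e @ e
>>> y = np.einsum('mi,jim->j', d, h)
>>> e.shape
(3, 3)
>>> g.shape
(3, 3)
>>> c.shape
(19, 5)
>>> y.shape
(31,)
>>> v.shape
(31, 5, 3)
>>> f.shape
(31, 5, 3)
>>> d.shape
(3, 5)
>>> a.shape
(31, 5, 31)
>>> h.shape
(31, 5, 3)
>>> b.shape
(31,)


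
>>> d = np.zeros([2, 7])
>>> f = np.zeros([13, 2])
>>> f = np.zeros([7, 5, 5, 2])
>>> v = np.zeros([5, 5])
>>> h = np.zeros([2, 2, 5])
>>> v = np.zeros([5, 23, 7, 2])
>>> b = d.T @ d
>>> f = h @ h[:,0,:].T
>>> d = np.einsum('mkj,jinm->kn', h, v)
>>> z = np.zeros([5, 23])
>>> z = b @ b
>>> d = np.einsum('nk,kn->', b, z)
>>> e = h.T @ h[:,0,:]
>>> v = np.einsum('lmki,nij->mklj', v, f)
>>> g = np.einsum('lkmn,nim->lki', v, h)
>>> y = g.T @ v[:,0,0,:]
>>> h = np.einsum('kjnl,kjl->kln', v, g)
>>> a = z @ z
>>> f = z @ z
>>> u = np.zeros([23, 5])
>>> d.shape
()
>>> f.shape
(7, 7)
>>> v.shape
(23, 7, 5, 2)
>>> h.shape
(23, 2, 5)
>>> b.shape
(7, 7)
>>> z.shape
(7, 7)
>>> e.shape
(5, 2, 5)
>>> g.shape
(23, 7, 2)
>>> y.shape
(2, 7, 2)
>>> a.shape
(7, 7)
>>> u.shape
(23, 5)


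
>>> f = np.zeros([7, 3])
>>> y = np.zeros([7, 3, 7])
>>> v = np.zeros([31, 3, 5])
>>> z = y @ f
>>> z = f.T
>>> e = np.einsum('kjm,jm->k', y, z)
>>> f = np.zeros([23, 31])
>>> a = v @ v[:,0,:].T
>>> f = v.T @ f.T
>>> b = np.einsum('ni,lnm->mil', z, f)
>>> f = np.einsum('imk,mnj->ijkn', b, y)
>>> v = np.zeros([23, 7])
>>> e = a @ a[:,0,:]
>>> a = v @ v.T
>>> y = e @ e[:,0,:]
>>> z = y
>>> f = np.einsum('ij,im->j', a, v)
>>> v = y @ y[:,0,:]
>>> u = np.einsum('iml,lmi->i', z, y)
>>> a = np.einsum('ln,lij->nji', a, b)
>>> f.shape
(23,)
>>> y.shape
(31, 3, 31)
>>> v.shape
(31, 3, 31)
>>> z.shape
(31, 3, 31)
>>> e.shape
(31, 3, 31)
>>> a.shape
(23, 5, 7)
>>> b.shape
(23, 7, 5)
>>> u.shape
(31,)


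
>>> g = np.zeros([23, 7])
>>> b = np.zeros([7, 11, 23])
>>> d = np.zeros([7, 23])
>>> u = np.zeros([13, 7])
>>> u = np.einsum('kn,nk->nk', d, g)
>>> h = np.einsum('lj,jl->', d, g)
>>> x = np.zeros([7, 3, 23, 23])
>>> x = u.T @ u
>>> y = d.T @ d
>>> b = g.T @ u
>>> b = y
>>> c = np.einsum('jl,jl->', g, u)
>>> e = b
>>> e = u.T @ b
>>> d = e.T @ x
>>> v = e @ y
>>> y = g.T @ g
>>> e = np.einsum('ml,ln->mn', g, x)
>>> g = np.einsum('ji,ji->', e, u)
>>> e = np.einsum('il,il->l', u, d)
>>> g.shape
()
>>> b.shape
(23, 23)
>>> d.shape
(23, 7)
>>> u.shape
(23, 7)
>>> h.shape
()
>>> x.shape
(7, 7)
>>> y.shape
(7, 7)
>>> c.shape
()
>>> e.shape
(7,)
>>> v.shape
(7, 23)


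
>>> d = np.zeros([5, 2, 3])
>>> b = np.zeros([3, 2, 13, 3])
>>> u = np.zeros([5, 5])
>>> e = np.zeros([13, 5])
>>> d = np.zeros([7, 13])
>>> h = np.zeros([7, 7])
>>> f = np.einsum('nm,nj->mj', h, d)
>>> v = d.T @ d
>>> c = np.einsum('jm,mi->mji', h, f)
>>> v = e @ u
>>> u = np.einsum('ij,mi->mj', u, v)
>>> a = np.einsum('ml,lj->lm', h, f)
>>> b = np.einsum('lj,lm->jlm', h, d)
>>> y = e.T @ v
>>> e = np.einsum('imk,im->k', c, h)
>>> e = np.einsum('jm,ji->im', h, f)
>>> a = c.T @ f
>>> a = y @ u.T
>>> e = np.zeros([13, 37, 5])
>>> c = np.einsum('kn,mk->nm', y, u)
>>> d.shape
(7, 13)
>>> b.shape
(7, 7, 13)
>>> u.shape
(13, 5)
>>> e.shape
(13, 37, 5)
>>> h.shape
(7, 7)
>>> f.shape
(7, 13)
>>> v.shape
(13, 5)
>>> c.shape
(5, 13)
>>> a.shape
(5, 13)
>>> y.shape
(5, 5)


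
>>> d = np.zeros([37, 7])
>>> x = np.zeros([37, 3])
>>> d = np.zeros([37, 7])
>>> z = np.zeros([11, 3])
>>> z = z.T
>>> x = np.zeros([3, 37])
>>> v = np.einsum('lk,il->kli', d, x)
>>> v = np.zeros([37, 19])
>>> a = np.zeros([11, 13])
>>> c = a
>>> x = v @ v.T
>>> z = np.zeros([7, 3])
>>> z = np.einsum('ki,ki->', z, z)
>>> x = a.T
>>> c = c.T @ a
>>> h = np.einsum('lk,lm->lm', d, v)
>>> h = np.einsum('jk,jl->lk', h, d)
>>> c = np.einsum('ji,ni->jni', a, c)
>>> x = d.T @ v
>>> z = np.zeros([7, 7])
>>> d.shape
(37, 7)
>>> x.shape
(7, 19)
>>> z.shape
(7, 7)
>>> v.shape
(37, 19)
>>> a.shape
(11, 13)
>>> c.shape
(11, 13, 13)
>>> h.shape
(7, 19)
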